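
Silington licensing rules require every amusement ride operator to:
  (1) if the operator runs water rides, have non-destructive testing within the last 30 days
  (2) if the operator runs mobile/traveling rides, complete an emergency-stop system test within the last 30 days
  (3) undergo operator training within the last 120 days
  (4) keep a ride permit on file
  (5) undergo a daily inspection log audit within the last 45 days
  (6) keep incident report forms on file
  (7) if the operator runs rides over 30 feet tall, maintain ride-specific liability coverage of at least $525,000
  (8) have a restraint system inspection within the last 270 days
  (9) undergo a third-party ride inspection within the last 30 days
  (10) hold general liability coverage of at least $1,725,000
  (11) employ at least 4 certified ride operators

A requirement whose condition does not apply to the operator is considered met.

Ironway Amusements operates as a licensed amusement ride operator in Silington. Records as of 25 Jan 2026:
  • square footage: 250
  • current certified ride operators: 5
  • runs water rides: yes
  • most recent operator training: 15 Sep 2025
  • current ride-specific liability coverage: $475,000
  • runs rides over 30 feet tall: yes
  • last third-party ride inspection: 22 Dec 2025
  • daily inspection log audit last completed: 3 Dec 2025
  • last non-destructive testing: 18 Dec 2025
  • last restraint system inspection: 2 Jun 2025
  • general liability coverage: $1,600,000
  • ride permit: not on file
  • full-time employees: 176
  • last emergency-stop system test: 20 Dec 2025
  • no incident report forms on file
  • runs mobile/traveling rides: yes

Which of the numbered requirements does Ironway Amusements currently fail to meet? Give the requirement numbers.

1. condition 'runs water rides' holds; non-destructive testing 38 days ago vs limit 30 → not met
2. condition 'runs mobile/traveling rides' holds; emergency-stop system test 36 days ago vs limit 30 → not met
3. operator training 132 days ago vs limit 120 → not met
4. ride permit absent → not met
5. daily inspection log audit 53 days ago vs limit 45 → not met
6. incident report forms absent → not met
7. condition 'runs rides over 30 feet tall' holds; ride-specific liability coverage $475,000 < $525,000 → not met
8. restraint system inspection 237 days ago vs limit 270 → met
9. third-party ride inspection 34 days ago vs limit 30 → not met
10. general liability coverage $1,600,000 < $1,725,000 → not met
11. certified ride operators 5 ≥ 4 → met
Not met: 1, 2, 3, 4, 5, 6, 7, 9, 10

1, 2, 3, 4, 5, 6, 7, 9, 10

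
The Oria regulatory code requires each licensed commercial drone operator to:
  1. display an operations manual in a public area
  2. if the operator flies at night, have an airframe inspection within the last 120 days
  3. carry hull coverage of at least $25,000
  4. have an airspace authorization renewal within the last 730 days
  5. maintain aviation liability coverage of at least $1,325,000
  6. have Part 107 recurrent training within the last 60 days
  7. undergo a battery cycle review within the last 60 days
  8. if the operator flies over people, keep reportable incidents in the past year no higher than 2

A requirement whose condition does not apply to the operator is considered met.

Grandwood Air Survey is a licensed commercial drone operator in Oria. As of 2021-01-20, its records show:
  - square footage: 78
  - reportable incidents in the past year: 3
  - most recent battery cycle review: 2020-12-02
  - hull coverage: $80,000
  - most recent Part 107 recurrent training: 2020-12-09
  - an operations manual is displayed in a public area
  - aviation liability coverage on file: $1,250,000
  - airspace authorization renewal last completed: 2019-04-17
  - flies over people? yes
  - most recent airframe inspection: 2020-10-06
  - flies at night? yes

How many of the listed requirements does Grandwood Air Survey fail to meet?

2

1. operations manual present → met
2. condition 'flies at night' holds; airframe inspection 106 days ago vs limit 120 → met
3. hull coverage $80,000 ≥ $25,000 → met
4. airspace authorization renewal 644 days ago vs limit 730 → met
5. aviation liability coverage $1,250,000 < $1,325,000 → not met
6. Part 107 recurrent training 42 days ago vs limit 60 → met
7. battery cycle review 49 days ago vs limit 60 → met
8. condition 'flies over people' holds; reportable incidents in the past year 3 > 2 → not met
Not met: 2 of 8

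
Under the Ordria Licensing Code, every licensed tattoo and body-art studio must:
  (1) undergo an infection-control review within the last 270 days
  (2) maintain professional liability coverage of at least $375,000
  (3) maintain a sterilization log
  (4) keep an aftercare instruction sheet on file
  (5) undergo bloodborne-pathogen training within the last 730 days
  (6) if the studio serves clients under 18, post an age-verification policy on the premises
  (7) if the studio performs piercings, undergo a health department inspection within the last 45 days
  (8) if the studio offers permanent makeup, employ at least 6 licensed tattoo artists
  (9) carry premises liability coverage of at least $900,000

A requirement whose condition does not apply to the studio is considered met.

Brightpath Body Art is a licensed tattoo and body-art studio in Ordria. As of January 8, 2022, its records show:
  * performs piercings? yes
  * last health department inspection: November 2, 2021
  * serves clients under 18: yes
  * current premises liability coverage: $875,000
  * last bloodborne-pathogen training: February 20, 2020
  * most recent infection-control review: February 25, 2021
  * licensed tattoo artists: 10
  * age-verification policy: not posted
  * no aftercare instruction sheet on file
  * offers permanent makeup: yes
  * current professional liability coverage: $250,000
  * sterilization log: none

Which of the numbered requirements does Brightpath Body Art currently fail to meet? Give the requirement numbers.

1, 2, 3, 4, 6, 7, 9

1. infection-control review 317 days ago vs limit 270 → not met
2. professional liability coverage $250,000 < $375,000 → not met
3. sterilization log absent → not met
4. aftercare instruction sheet absent → not met
5. bloodborne-pathogen training 688 days ago vs limit 730 → met
6. condition 'serves clients under 18' holds; age-verification policy absent → not met
7. condition 'performs piercings' holds; health department inspection 67 days ago vs limit 45 → not met
8. condition 'offers permanent makeup' holds; licensed tattoo artists 10 ≥ 6 → met
9. premises liability coverage $875,000 < $900,000 → not met
Not met: 1, 2, 3, 4, 6, 7, 9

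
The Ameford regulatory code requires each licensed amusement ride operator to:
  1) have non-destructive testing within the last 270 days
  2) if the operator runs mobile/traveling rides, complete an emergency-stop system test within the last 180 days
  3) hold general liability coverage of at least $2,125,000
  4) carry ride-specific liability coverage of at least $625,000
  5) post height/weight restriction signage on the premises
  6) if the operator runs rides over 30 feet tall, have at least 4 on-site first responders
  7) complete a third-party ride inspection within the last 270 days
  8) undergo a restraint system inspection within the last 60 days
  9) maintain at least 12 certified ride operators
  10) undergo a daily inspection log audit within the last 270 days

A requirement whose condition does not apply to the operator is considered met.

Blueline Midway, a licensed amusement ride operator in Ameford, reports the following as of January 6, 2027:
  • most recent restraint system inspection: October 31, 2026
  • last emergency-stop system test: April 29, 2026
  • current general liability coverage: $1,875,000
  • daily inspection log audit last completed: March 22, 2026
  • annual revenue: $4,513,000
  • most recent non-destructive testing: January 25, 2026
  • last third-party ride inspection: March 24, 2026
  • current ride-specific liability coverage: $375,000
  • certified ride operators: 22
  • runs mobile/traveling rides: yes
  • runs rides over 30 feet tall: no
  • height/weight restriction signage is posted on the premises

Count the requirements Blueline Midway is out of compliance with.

1. non-destructive testing 346 days ago vs limit 270 → not met
2. condition 'runs mobile/traveling rides' holds; emergency-stop system test 252 days ago vs limit 180 → not met
3. general liability coverage $1,875,000 < $2,125,000 → not met
4. ride-specific liability coverage $375,000 < $625,000 → not met
5. height/weight restriction signage present → met
6. condition 'runs rides over 30 feet tall' does not hold → requirement n/a → met
7. third-party ride inspection 288 days ago vs limit 270 → not met
8. restraint system inspection 67 days ago vs limit 60 → not met
9. certified ride operators 22 ≥ 12 → met
10. daily inspection log audit 290 days ago vs limit 270 → not met
Not met: 7 of 10

7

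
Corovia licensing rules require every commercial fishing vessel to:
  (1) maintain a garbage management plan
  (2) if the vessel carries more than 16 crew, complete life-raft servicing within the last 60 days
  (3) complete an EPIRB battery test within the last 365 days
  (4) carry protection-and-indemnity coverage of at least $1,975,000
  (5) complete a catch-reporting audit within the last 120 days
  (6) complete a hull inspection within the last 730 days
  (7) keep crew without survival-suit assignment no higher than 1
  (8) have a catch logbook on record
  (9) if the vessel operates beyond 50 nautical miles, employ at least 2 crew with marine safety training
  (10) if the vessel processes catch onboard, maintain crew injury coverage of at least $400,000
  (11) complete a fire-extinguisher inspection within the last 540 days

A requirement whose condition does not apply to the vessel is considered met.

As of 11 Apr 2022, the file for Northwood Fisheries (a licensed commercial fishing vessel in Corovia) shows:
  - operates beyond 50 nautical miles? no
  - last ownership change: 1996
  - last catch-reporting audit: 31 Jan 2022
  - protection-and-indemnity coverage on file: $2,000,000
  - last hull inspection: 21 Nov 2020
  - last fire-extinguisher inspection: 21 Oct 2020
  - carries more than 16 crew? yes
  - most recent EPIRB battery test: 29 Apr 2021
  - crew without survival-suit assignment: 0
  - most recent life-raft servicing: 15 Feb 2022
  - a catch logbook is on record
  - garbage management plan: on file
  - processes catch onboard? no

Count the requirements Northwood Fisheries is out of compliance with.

0

1. garbage management plan present → met
2. condition 'carries more than 16 crew' holds; life-raft servicing 55 days ago vs limit 60 → met
3. EPIRB battery test 347 days ago vs limit 365 → met
4. protection-and-indemnity coverage $2,000,000 ≥ $1,975,000 → met
5. catch-reporting audit 70 days ago vs limit 120 → met
6. hull inspection 506 days ago vs limit 730 → met
7. crew without survival-suit assignment 0 ≤ 1 → met
8. catch logbook present → met
9. condition 'operates beyond 50 nautical miles' does not hold → requirement n/a → met
10. condition 'processes catch onboard' does not hold → requirement n/a → met
11. fire-extinguisher inspection 537 days ago vs limit 540 → met
Not met: 0 of 11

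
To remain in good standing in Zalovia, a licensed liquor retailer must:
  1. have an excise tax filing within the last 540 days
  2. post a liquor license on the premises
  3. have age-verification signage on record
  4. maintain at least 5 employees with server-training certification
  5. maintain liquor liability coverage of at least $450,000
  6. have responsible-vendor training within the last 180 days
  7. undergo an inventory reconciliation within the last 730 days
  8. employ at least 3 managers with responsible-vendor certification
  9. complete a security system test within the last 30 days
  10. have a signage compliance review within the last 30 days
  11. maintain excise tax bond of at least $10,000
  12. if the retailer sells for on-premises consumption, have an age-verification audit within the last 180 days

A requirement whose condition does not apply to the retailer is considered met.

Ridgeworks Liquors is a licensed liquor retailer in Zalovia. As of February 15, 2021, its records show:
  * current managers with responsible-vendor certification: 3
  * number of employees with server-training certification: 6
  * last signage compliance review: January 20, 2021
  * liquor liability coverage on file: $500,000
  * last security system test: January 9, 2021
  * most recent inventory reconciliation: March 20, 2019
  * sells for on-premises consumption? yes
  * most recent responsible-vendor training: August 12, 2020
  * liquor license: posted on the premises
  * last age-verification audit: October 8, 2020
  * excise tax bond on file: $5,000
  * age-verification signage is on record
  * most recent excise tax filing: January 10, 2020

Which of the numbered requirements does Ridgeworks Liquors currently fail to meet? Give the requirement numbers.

1. excise tax filing 402 days ago vs limit 540 → met
2. liquor license present → met
3. age-verification signage present → met
4. employees with server-training certification 6 ≥ 5 → met
5. liquor liability coverage $500,000 ≥ $450,000 → met
6. responsible-vendor training 187 days ago vs limit 180 → not met
7. inventory reconciliation 698 days ago vs limit 730 → met
8. managers with responsible-vendor certification 3 ≥ 3 → met
9. security system test 37 days ago vs limit 30 → not met
10. signage compliance review 26 days ago vs limit 30 → met
11. excise tax bond $5,000 < $10,000 → not met
12. condition 'sells for on-premises consumption' holds; age-verification audit 130 days ago vs limit 180 → met
Not met: 6, 9, 11

6, 9, 11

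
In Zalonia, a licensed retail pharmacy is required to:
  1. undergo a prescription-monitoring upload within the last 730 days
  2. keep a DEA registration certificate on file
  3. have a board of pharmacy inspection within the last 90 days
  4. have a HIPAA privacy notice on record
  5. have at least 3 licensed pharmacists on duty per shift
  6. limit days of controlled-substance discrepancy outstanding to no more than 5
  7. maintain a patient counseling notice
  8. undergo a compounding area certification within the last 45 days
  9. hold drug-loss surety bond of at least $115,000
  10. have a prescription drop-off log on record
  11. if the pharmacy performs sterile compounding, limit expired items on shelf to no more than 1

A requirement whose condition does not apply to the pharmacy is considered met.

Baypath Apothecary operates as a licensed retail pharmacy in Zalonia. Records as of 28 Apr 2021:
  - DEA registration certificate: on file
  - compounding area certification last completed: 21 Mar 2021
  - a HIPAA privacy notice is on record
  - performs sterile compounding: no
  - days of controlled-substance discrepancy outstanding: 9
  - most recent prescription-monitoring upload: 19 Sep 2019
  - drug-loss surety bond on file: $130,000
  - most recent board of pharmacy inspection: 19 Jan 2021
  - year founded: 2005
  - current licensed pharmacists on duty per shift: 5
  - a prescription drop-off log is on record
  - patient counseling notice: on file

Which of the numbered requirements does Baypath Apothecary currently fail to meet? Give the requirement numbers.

3, 6

1. prescription-monitoring upload 587 days ago vs limit 730 → met
2. DEA registration certificate present → met
3. board of pharmacy inspection 99 days ago vs limit 90 → not met
4. HIPAA privacy notice present → met
5. licensed pharmacists on duty per shift 5 ≥ 3 → met
6. days of controlled-substance discrepancy outstanding 9 > 5 → not met
7. patient counseling notice present → met
8. compounding area certification 38 days ago vs limit 45 → met
9. drug-loss surety bond $130,000 ≥ $115,000 → met
10. prescription drop-off log present → met
11. condition 'performs sterile compounding' does not hold → requirement n/a → met
Not met: 3, 6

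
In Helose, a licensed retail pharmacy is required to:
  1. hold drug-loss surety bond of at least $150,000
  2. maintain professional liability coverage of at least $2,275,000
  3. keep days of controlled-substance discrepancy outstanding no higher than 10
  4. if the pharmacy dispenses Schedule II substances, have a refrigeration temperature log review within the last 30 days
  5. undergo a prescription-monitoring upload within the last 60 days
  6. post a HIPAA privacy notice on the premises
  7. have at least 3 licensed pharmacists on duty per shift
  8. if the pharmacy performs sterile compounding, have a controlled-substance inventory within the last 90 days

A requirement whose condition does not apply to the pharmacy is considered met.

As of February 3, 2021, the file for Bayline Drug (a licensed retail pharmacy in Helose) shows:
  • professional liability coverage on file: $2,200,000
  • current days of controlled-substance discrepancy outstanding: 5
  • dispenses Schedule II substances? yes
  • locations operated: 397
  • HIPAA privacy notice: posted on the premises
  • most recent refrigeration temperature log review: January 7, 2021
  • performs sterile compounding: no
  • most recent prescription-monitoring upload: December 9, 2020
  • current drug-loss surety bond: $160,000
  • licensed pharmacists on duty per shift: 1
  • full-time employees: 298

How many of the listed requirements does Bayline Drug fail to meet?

1. drug-loss surety bond $160,000 ≥ $150,000 → met
2. professional liability coverage $2,200,000 < $2,275,000 → not met
3. days of controlled-substance discrepancy outstanding 5 ≤ 10 → met
4. condition 'dispenses Schedule II substances' holds; refrigeration temperature log review 27 days ago vs limit 30 → met
5. prescription-monitoring upload 56 days ago vs limit 60 → met
6. HIPAA privacy notice present → met
7. licensed pharmacists on duty per shift 1 < 3 → not met
8. condition 'performs sterile compounding' does not hold → requirement n/a → met
Not met: 2 of 8

2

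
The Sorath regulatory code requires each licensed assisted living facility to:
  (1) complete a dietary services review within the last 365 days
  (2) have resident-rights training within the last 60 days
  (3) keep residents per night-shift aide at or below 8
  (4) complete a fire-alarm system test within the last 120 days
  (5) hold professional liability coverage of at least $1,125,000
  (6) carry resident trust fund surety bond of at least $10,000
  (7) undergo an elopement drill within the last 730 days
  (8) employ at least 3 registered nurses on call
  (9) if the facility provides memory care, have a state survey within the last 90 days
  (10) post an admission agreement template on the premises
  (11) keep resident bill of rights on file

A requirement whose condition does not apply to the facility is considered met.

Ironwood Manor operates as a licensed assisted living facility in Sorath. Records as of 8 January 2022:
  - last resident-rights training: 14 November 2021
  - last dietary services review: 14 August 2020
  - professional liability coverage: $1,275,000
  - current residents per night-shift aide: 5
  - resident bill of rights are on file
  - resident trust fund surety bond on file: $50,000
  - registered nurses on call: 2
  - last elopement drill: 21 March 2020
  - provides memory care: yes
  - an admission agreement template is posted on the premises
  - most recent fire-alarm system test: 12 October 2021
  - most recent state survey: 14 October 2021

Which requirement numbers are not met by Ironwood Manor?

1, 8

1. dietary services review 512 days ago vs limit 365 → not met
2. resident-rights training 55 days ago vs limit 60 → met
3. residents per night-shift aide 5 ≤ 8 → met
4. fire-alarm system test 88 days ago vs limit 120 → met
5. professional liability coverage $1,275,000 ≥ $1,125,000 → met
6. resident trust fund surety bond $50,000 ≥ $10,000 → met
7. elopement drill 658 days ago vs limit 730 → met
8. registered nurses on call 2 < 3 → not met
9. condition 'provides memory care' holds; state survey 86 days ago vs limit 90 → met
10. admission agreement template present → met
11. resident bill of rights present → met
Not met: 1, 8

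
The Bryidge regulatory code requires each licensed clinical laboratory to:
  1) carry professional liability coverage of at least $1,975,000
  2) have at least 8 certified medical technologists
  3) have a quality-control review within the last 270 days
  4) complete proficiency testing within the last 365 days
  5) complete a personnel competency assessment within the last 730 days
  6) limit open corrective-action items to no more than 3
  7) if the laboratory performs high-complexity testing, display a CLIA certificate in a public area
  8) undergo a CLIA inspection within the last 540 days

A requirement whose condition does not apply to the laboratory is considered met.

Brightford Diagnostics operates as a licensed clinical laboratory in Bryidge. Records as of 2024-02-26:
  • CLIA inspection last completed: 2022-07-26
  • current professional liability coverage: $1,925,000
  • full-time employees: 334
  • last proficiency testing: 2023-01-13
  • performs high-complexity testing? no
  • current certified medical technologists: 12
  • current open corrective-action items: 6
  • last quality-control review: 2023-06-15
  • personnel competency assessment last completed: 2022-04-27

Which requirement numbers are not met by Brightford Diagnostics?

1. professional liability coverage $1,925,000 < $1,975,000 → not met
2. certified medical technologists 12 ≥ 8 → met
3. quality-control review 256 days ago vs limit 270 → met
4. proficiency testing 409 days ago vs limit 365 → not met
5. personnel competency assessment 670 days ago vs limit 730 → met
6. open corrective-action items 6 > 3 → not met
7. condition 'performs high-complexity testing' does not hold → requirement n/a → met
8. CLIA inspection 580 days ago vs limit 540 → not met
Not met: 1, 4, 6, 8

1, 4, 6, 8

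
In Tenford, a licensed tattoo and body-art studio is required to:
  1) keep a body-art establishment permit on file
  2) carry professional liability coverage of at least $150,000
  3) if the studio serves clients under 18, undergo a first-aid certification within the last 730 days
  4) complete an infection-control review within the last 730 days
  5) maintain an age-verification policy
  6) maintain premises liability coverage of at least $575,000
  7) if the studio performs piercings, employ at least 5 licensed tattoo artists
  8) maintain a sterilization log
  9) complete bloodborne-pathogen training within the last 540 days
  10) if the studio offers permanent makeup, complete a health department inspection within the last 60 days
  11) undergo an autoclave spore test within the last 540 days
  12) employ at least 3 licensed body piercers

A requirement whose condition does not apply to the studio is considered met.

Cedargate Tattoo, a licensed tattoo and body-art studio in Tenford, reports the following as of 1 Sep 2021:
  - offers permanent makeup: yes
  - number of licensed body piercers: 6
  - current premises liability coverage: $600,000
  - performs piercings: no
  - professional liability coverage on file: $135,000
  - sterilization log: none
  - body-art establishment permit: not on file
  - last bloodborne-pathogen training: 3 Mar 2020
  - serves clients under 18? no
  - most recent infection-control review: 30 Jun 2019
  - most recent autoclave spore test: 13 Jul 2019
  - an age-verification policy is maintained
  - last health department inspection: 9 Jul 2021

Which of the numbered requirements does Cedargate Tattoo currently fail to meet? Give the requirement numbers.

1. body-art establishment permit absent → not met
2. professional liability coverage $135,000 < $150,000 → not met
3. condition 'serves clients under 18' does not hold → requirement n/a → met
4. infection-control review 794 days ago vs limit 730 → not met
5. age-verification policy present → met
6. premises liability coverage $600,000 ≥ $575,000 → met
7. condition 'performs piercings' does not hold → requirement n/a → met
8. sterilization log absent → not met
9. bloodborne-pathogen training 547 days ago vs limit 540 → not met
10. condition 'offers permanent makeup' holds; health department inspection 54 days ago vs limit 60 → met
11. autoclave spore test 781 days ago vs limit 540 → not met
12. licensed body piercers 6 ≥ 3 → met
Not met: 1, 2, 4, 8, 9, 11

1, 2, 4, 8, 9, 11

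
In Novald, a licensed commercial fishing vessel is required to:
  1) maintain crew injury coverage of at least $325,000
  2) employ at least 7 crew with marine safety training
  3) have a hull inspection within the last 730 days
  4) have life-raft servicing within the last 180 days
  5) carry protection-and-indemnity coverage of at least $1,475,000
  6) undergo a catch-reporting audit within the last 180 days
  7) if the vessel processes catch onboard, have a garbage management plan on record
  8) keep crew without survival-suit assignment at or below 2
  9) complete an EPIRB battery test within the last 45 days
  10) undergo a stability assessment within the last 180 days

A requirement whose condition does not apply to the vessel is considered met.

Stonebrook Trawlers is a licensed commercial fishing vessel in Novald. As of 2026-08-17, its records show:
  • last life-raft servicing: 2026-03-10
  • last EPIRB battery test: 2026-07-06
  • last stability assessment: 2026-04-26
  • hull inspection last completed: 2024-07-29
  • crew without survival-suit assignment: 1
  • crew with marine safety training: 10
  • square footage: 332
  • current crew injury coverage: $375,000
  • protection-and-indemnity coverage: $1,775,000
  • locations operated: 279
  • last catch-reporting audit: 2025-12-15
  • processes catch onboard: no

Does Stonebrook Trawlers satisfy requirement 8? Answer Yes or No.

8. crew without survival-suit assignment 1 ≤ 2 → met

Yes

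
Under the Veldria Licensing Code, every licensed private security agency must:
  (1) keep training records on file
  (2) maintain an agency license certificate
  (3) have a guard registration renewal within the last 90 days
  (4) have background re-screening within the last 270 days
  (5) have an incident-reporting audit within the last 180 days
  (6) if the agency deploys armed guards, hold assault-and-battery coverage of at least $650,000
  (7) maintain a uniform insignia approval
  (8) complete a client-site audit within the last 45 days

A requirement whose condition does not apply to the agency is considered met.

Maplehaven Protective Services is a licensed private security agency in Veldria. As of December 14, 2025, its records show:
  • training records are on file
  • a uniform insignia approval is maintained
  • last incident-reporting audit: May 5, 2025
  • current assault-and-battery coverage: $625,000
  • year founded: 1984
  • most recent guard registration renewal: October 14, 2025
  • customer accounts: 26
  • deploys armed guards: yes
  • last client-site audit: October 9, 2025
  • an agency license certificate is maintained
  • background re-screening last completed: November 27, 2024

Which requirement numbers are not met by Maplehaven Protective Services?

1. training records present → met
2. agency license certificate present → met
3. guard registration renewal 61 days ago vs limit 90 → met
4. background re-screening 382 days ago vs limit 270 → not met
5. incident-reporting audit 223 days ago vs limit 180 → not met
6. condition 'deploys armed guards' holds; assault-and-battery coverage $625,000 < $650,000 → not met
7. uniform insignia approval present → met
8. client-site audit 66 days ago vs limit 45 → not met
Not met: 4, 5, 6, 8

4, 5, 6, 8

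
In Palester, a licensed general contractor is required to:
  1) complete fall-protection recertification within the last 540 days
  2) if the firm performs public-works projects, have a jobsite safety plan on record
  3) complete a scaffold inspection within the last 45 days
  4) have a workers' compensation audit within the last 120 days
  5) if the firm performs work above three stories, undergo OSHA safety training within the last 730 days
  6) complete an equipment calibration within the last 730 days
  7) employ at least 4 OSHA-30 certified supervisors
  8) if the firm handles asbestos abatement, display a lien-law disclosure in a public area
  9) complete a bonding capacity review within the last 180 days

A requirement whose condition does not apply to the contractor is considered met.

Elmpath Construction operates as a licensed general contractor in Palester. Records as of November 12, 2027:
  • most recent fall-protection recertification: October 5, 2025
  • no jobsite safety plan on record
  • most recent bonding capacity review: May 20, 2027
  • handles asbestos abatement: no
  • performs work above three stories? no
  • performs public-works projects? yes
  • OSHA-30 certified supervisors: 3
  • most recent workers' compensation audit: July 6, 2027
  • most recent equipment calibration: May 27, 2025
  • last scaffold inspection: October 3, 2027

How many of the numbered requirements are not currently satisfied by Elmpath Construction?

5

1. fall-protection recertification 768 days ago vs limit 540 → not met
2. condition 'performs public-works projects' holds; jobsite safety plan absent → not met
3. scaffold inspection 40 days ago vs limit 45 → met
4. workers' compensation audit 129 days ago vs limit 120 → not met
5. condition 'performs work above three stories' does not hold → requirement n/a → met
6. equipment calibration 899 days ago vs limit 730 → not met
7. OSHA-30 certified supervisors 3 < 4 → not met
8. condition 'handles asbestos abatement' does not hold → requirement n/a → met
9. bonding capacity review 176 days ago vs limit 180 → met
Not met: 5 of 9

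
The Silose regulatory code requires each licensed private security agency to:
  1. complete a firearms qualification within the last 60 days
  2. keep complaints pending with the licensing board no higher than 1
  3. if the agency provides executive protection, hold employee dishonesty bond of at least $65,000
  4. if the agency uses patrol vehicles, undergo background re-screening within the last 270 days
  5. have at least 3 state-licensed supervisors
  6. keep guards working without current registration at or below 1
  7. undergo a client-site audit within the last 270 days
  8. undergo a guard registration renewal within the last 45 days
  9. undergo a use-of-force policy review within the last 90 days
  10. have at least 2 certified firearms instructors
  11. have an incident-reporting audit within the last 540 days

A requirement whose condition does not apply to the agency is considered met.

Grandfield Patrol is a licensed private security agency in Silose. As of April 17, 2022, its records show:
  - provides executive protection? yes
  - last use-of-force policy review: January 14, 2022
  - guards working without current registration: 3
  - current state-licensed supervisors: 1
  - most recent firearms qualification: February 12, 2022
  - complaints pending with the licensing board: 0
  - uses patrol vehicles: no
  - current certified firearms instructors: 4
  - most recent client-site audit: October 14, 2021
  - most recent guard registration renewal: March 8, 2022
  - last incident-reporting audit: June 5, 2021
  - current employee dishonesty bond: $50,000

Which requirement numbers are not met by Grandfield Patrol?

1, 3, 5, 6, 9

1. firearms qualification 64 days ago vs limit 60 → not met
2. complaints pending with the licensing board 0 ≤ 1 → met
3. condition 'provides executive protection' holds; employee dishonesty bond $50,000 < $65,000 → not met
4. condition 'uses patrol vehicles' does not hold → requirement n/a → met
5. state-licensed supervisors 1 < 3 → not met
6. guards working without current registration 3 > 1 → not met
7. client-site audit 185 days ago vs limit 270 → met
8. guard registration renewal 40 days ago vs limit 45 → met
9. use-of-force policy review 93 days ago vs limit 90 → not met
10. certified firearms instructors 4 ≥ 2 → met
11. incident-reporting audit 316 days ago vs limit 540 → met
Not met: 1, 3, 5, 6, 9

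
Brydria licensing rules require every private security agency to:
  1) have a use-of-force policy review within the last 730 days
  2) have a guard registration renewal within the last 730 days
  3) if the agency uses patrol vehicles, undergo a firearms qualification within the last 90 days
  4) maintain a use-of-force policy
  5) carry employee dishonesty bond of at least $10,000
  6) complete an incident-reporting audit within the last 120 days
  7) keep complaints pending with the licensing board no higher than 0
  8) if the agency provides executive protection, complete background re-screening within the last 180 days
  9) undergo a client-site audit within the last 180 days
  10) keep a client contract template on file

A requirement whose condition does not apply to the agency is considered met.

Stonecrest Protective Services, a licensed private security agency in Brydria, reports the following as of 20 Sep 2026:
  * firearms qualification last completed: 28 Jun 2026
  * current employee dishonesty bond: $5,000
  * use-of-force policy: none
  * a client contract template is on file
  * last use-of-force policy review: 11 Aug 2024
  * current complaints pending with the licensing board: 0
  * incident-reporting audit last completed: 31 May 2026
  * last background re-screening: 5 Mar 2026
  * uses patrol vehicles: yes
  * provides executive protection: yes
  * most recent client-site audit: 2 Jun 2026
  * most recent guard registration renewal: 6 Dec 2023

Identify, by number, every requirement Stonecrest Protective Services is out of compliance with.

1. use-of-force policy review 770 days ago vs limit 730 → not met
2. guard registration renewal 1019 days ago vs limit 730 → not met
3. condition 'uses patrol vehicles' holds; firearms qualification 84 days ago vs limit 90 → met
4. use-of-force policy absent → not met
5. employee dishonesty bond $5,000 < $10,000 → not met
6. incident-reporting audit 112 days ago vs limit 120 → met
7. complaints pending with the licensing board 0 ≤ 0 → met
8. condition 'provides executive protection' holds; background re-screening 199 days ago vs limit 180 → not met
9. client-site audit 110 days ago vs limit 180 → met
10. client contract template present → met
Not met: 1, 2, 4, 5, 8

1, 2, 4, 5, 8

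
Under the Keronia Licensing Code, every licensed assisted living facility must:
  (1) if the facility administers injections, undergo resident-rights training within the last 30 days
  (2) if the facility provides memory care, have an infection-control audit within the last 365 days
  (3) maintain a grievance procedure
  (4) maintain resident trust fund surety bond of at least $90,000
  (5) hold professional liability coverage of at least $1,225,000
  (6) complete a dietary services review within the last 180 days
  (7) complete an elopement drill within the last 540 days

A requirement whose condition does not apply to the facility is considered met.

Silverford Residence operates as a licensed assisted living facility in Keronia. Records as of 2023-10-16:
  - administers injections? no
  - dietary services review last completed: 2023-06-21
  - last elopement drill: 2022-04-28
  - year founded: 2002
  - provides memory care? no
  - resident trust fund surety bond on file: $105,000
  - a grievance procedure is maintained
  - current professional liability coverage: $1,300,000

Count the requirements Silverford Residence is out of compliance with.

1. condition 'administers injections' does not hold → requirement n/a → met
2. condition 'provides memory care' does not hold → requirement n/a → met
3. grievance procedure present → met
4. resident trust fund surety bond $105,000 ≥ $90,000 → met
5. professional liability coverage $1,300,000 ≥ $1,225,000 → met
6. dietary services review 117 days ago vs limit 180 → met
7. elopement drill 536 days ago vs limit 540 → met
Not met: 0 of 7

0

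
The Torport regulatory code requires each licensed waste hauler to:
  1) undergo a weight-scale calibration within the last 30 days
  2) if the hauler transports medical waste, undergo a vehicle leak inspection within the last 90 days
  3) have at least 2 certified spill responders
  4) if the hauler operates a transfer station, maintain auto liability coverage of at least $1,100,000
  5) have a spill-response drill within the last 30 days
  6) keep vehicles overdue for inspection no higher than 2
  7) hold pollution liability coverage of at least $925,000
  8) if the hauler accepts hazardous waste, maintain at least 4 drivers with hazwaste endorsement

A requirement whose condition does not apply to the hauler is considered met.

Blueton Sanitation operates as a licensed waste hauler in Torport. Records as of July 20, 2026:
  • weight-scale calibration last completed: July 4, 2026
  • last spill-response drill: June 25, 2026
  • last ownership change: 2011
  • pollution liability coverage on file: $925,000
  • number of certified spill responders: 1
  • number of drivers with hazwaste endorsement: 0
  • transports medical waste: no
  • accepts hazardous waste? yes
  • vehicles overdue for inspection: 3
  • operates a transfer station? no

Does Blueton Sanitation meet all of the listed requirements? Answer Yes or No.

No

1. weight-scale calibration 16 days ago vs limit 30 → met
2. condition 'transports medical waste' does not hold → requirement n/a → met
3. certified spill responders 1 < 2 → not met
4. condition 'operates a transfer station' does not hold → requirement n/a → met
5. spill-response drill 25 days ago vs limit 30 → met
6. vehicles overdue for inspection 3 > 2 → not met
7. pollution liability coverage $925,000 ≥ $925,000 → met
8. condition 'accepts hazardous waste' holds; drivers with hazwaste endorsement 0 < 4 → not met
Not met: 3, 6, 8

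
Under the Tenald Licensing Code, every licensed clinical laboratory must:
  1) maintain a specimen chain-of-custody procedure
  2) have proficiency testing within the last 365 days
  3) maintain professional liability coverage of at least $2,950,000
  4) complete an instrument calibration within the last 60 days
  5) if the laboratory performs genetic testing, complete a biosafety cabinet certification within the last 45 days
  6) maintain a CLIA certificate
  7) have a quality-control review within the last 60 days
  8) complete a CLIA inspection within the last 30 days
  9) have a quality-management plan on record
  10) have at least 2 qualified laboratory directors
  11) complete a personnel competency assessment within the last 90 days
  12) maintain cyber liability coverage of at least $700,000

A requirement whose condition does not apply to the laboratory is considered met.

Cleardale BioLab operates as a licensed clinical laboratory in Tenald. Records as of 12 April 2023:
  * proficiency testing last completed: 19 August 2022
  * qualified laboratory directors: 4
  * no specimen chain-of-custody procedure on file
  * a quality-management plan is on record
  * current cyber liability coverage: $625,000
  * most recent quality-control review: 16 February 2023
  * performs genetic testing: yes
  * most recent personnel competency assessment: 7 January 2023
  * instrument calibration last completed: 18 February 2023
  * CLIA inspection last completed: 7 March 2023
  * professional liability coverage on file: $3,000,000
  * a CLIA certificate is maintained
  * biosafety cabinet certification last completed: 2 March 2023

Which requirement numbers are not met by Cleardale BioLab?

1. specimen chain-of-custody procedure absent → not met
2. proficiency testing 236 days ago vs limit 365 → met
3. professional liability coverage $3,000,000 ≥ $2,950,000 → met
4. instrument calibration 53 days ago vs limit 60 → met
5. condition 'performs genetic testing' holds; biosafety cabinet certification 41 days ago vs limit 45 → met
6. CLIA certificate present → met
7. quality-control review 55 days ago vs limit 60 → met
8. CLIA inspection 36 days ago vs limit 30 → not met
9. quality-management plan present → met
10. qualified laboratory directors 4 ≥ 2 → met
11. personnel competency assessment 95 days ago vs limit 90 → not met
12. cyber liability coverage $625,000 < $700,000 → not met
Not met: 1, 8, 11, 12

1, 8, 11, 12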